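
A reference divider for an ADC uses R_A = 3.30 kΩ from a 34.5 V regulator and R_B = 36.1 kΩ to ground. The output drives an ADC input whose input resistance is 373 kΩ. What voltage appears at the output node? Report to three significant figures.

V_out ≈ 31.4 V

The load sits in parallel with R_B: R_B‖R_L = (36.1 × 373) / (36.1 + 373) = 32.91 kΩ.
V_out = 34.5 × 32.91 / (3.30 + 32.91) = 34.5 × 32.91/36.21 = 31.4 V.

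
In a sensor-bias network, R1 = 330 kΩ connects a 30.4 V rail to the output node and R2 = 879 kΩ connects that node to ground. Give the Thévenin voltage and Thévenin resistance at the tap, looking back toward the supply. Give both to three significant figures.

V_th = 22.1 V, R_th = 240 kΩ

V_th is the open-circuit tap voltage: 30.4 × 879/(330 + 879) = 22.1 V.
With the supply zeroed, R1 and R2 appear in parallel from the tap: R_th = R1‖R2 = (330 × 879)/1209 = 240 kΩ.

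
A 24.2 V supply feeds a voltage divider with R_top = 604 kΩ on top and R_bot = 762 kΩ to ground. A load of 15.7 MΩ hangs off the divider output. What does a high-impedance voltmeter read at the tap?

V_out ≈ 13.2 V

The load sits in parallel with R_bot: R_bot‖R_L = (762 × 15700) / (762 + 15700) = 726.7 kΩ.
V_out = 24.2 × 726.7 / (604 + 726.7) = 24.2 × 726.7/1331 = 13.2 V.
(Unloaded it would have been 13.5 V.)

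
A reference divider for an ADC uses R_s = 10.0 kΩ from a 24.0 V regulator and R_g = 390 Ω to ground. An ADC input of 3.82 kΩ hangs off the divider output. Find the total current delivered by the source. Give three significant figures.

I ≈ 2.32 mA

R_g‖R_L = 353.9 Ω, so the source sees R_s + R_g‖R_L = 10350 Ω.
I = 24.0 V / 10350 Ω = 2.32 mA.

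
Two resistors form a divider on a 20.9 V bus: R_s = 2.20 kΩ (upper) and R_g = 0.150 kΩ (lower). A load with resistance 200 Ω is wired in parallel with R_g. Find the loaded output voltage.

The load sits in parallel with R_g: R_g‖R_L = (150 × 200) / (150 + 200) = 85.71 Ω.
V_out = 20.9 × 85.71 / (2200 + 85.71) = 20.9 × 85.71/2286 = 0.784 V.
(Unloaded it would have been 1.33 V.)

V_out ≈ 0.784 V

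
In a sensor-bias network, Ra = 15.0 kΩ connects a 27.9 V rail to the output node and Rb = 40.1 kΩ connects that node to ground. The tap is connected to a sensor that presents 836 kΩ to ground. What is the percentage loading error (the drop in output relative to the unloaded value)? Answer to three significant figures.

1.29 %

The divider's output (Thévenin) resistance is Ra‖Rb = 10.92 kΩ.
Fractional drop under load = R_th/(R_th + R_L) = 10.92 / (10.92 + 836) = 0.01289.
So the output falls by 1.29 %.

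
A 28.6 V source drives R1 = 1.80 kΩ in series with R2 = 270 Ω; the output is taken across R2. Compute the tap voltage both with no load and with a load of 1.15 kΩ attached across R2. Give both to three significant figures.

Open-circuit: V = 28.6 × 270/(1800 + 270) = 3.73 V.
With the load, R2 becomes R2‖R_L = 218.7 Ω, so V = 28.6 × 218.7/2019 = 3.10 V.

Unloaded: 3.73 V; loaded: 3.10 V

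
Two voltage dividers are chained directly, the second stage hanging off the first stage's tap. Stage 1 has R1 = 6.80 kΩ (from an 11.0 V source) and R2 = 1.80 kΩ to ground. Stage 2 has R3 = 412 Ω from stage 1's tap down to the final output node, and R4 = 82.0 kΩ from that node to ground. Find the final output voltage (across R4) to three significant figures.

V_out ≈ 2.25 V

Stage 2 presents R3+R4 = 82410 Ω as a load on stage 1's tap.
Stage 1's lower leg becomes R2‖(R3+R4) = 1762 Ω, so V_mid = 11.0 × 1762/8562 = 2.263 V.
Stage 2 is itself unloaded: V_out = V_mid × R4/(R3+R4) = 2.263 × 82000/82410 = 2.25 V.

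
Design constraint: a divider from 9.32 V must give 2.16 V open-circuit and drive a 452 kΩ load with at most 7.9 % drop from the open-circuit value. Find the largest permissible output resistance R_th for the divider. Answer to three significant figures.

R_th ≤ 38.8 kΩ

Loading drop = R_th/(R_th + R_L) ≤ 0.0790, so R_th ≤ R_L · ε/(1−ε) = 452 kΩ × 0.0790/0.9210 = 38.8 kΩ.
(Any R1, R2 with R2/(R1+R2) = 0.232 and R1‖R2 ≤ 38.8 kΩ will meet the spec.)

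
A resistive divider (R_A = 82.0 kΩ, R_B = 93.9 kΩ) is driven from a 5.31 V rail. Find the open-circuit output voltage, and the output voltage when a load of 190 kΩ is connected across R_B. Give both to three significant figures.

Open-circuit: V = 5.31 × 93.9/(82.0 + 93.9) = 2.83 V.
With the load, R_B becomes R_B‖R_L = 62.84 kΩ, so V = 5.31 × 62.84/144.8 = 2.30 V.

Unloaded: 2.83 V; loaded: 2.30 V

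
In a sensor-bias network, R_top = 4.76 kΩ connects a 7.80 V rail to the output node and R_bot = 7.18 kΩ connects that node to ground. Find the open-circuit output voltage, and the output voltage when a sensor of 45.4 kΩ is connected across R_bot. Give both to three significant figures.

Unloaded: 4.69 V; loaded: 4.41 V

Open-circuit: V = 7.80 × 7.18/(4.76 + 7.18) = 4.69 V.
With the load, R_bot becomes R_bot‖R_L = 6.200 kΩ, so V = 7.80 × 6.200/10.96 = 4.41 V.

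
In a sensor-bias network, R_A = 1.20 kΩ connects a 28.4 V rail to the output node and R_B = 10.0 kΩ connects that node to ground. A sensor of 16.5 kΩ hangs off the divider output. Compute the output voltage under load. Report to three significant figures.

V_out ≈ 23.8 V

The load sits in parallel with R_B: R_B‖R_L = (10.0 × 16.5) / (10.0 + 16.5) = 6.226 kΩ.
V_out = 28.4 × 6.226 / (1.20 + 6.226) = 28.4 × 6.226/7.426 = 23.8 V.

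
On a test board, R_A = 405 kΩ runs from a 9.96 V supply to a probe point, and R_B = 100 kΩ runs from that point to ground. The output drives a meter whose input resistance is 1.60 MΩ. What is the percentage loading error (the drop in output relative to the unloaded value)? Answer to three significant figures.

The divider's output (Thévenin) resistance is R_A‖R_B = 80.20 kΩ.
Fractional drop under load = R_th/(R_th + R_L) = 80.20 / (80.20 + 1600) = 0.04773.
So the output falls by 4.77 %.

4.77 %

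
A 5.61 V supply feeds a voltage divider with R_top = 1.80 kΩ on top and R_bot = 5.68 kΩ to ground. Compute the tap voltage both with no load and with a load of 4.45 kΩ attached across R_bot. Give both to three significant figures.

Unloaded: 4.26 V; loaded: 3.26 V

Open-circuit: V = 5.61 × 5.68/(1.80 + 5.68) = 4.26 V.
With the load, R_bot becomes R_bot‖R_L = 2.495 kΩ, so V = 5.61 × 2.495/4.295 = 3.26 V.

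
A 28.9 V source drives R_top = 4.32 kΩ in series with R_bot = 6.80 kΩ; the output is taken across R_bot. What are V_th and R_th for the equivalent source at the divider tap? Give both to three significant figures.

V_th is the open-circuit tap voltage: 28.9 × 6.80/(4.32 + 6.80) = 17.7 V.
With the supply zeroed, R_top and R_bot appear in parallel from the tap: R_th = R_top‖R_bot = (4.32 × 6.80)/11.12 = 2.64 kΩ.

V_th = 17.7 V, R_th = 2.64 kΩ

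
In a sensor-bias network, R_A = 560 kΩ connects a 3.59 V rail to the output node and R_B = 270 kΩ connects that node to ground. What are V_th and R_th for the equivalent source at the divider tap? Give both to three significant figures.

V_th = 1.17 V, R_th = 182 kΩ

V_th is the open-circuit tap voltage: 3.59 × 270/(560 + 270) = 1.17 V.
With the supply zeroed, R_A and R_B appear in parallel from the tap: R_th = R_A‖R_B = (560 × 270)/830.0 = 182 kΩ.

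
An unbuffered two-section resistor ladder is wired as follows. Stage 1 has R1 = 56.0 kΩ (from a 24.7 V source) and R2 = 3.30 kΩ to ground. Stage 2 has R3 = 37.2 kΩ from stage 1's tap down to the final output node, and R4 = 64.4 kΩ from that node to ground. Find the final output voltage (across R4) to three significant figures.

V_out ≈ 0.845 V

Stage 2 presents R3+R4 = 101.6 kΩ as a load on stage 1's tap.
Stage 1's lower leg becomes R2‖(R3+R4) = 3.196 kΩ, so V_mid = 24.7 × 3.196/59.20 = 1.334 V.
Stage 2 is itself unloaded: V_out = V_mid × R4/(R3+R4) = 1.334 × 64.4/101.6 = 0.845 V.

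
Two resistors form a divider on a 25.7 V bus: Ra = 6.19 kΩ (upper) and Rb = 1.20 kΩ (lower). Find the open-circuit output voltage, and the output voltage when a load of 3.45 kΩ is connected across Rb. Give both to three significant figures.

Open-circuit: V = 25.7 × 1.20/(6.19 + 1.20) = 4.17 V.
With the load, Rb becomes Rb‖R_L = 0.8903 kΩ, so V = 25.7 × 0.8903/7.080 = 3.23 V.

Unloaded: 4.17 V; loaded: 3.23 V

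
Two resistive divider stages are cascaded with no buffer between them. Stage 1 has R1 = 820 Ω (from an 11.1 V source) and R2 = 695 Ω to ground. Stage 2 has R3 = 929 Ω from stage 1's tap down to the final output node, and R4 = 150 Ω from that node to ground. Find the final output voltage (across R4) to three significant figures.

V_out ≈ 0.525 V

Stage 2 presents R3+R4 = 1079 Ω as a load on stage 1's tap.
Stage 1's lower leg becomes R2‖(R3+R4) = 422.7 Ω, so V_mid = 11.1 × 422.7/1243 = 3.776 V.
Stage 2 is itself unloaded: V_out = V_mid × R4/(R3+R4) = 3.776 × 150/1079 = 0.525 V.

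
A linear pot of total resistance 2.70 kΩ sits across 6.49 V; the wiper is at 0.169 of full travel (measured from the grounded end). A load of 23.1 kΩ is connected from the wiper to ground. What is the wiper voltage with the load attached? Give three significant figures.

V ≈ 1.08 V

The wiper splits the pot into (1−α)R = 2244 Ω above and αR = 456.3 Ω below.
Lower section ‖ load = 447.5 Ω.
V_wiper = 6.49 × 447.5/(2244 + 447.5) = 1.08 V.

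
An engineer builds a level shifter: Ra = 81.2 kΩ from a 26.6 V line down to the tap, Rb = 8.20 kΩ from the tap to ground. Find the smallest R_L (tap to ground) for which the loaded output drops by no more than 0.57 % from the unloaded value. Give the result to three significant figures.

Output resistance R_th = Ra‖Rb = (81.2 × 8.20)/89.40 = 7.448 kΩ.
The fractional drop is R_th/(R_th + R_L); requiring this ≤ 0.00570 gives R_L ≥ R_th(1/0.00570 − 1) = 7.448 × 174.4 = 1.30 MΩ.

R_L(min) ≈ 1.30 MΩ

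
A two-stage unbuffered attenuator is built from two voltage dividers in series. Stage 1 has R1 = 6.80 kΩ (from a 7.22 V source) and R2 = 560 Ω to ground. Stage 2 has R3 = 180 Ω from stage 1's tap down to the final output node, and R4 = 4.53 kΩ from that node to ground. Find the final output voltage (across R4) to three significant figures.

V_out ≈ 0.476 V

Stage 2 presents R3+R4 = 4710 Ω as a load on stage 1's tap.
Stage 1's lower leg becomes R2‖(R3+R4) = 500.5 Ω, so V_mid = 7.22 × 500.5/7300 = 0.4950 V.
Stage 2 is itself unloaded: V_out = V_mid × R4/(R3+R4) = 0.4950 × 4530/4710 = 0.476 V.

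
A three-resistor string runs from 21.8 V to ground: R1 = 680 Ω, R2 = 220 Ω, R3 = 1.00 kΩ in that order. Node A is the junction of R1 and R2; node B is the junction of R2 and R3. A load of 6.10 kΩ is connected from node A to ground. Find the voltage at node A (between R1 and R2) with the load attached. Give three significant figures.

Below node A the series string R2+R3 = 1220 Ω sits in parallel with the 6100 Ω load: 1017 Ω.
V_A = 21.8 × 1017/(680 + 1017) = 13.1 V.

V ≈ 13.1 V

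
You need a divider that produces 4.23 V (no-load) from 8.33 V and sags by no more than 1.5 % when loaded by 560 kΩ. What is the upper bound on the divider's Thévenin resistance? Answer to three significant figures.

Loading drop = R_th/(R_th + R_L) ≤ 0.0150, so R_th ≤ R_L · ε/(1−ε) = 560 kΩ × 0.0150/0.9850 = 8.53 kΩ.
(Any R1, R2 with R2/(R1+R2) = 0.508 and R1‖R2 ≤ 8.53 kΩ will meet the spec.)

R_th ≤ 8.53 kΩ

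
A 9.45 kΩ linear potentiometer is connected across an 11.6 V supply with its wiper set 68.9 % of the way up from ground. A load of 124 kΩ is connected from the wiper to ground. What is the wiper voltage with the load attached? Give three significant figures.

The wiper splits the pot into (1−α)R = 2.939 kΩ above and αR = 6.511 kΩ below.
Lower section ‖ load = 6.186 kΩ.
V_wiper = 11.6 × 6.186/(2.939 + 6.186) = 7.86 V.

V ≈ 7.86 V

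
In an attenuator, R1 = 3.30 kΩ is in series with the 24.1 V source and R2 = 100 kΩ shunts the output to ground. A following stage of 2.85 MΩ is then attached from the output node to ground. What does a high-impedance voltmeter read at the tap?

The load sits in parallel with R2: R2‖R_L = (100 × 2850) / (100 + 2850) = 96.61 kΩ.
V_out = 24.1 × 96.61 / (3.30 + 96.61) = 24.1 × 96.61/99.91 = 23.3 V.
(Unloaded it would have been 23.3 V.)

V_out ≈ 23.3 V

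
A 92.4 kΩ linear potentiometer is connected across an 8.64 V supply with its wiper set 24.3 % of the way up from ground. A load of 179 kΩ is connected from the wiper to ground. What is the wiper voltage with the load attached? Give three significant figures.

V ≈ 1.92 V

The wiper splits the pot into (1−α)R = 69.95 kΩ above and αR = 22.45 kΩ below.
Lower section ‖ load = 19.95 kΩ.
V_wiper = 8.64 × 19.95/(69.95 + 19.95) = 1.92 V.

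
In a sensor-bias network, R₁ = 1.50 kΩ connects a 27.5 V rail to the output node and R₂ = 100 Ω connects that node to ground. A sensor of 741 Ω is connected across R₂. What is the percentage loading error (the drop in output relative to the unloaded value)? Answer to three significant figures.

11.2 %

Unloaded V = 27.5 × 100/1600 = 1.7188 V.
Loaded: R₂‖R_L = 88.11 Ω, giving V = 27.5 × 88.11/1588 = 1.5257 V.
Drop = (1.7188 − 1.5257) / 1.7188 = 11.2 %.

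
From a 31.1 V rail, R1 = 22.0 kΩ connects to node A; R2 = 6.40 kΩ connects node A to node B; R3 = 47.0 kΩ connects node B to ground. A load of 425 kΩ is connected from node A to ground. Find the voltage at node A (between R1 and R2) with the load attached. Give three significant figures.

Below node A the series string R2+R3 = 53.40 kΩ sits in parallel with the 425 kΩ load: 47.44 kΩ.
V_A = 31.1 × 47.44/(22.0 + 47.44) = 21.2 V.

V ≈ 21.2 V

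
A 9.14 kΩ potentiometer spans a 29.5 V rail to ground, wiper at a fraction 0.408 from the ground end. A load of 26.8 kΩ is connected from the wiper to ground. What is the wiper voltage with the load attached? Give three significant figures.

V ≈ 11.1 V

The wiper splits the pot into (1−α)R = 5.411 kΩ above and αR = 3.729 kΩ below.
Lower section ‖ load = 3.274 kΩ.
V_wiper = 29.5 × 3.274/(5.411 + 3.274) = 11.1 V.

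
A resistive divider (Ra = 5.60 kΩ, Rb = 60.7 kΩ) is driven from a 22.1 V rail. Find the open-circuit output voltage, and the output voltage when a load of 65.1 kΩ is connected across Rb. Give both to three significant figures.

Open-circuit: V = 22.1 × 60.7/(5.60 + 60.7) = 20.2 V.
With the load, Rb becomes Rb‖R_L = 31.41 kΩ, so V = 22.1 × 31.41/37.01 = 18.8 V.

Unloaded: 20.2 V; loaded: 18.8 V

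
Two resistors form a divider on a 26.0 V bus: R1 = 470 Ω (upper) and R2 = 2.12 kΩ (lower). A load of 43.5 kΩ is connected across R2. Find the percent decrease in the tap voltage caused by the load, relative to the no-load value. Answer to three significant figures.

The divider's output (Thévenin) resistance is R1‖R2 = 384.7 Ω.
Fractional drop under load = R_th/(R_th + R_L) = 384.7 / (384.7 + 43500) = 0.008766.
So the output falls by 0.877 %.

0.877 %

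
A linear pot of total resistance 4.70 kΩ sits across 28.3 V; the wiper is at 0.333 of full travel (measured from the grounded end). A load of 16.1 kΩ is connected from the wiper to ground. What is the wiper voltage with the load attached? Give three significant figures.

V ≈ 8.85 V

The wiper splits the pot into (1−α)R = 3.135 kΩ above and αR = 1.565 kΩ below.
Lower section ‖ load = 1.426 kΩ.
V_wiper = 28.3 × 1.426/(3.135 + 1.426) = 8.85 V.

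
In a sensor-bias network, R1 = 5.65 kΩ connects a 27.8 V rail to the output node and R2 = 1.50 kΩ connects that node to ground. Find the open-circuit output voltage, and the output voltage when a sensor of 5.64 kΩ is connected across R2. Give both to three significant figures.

Unloaded: 5.83 V; loaded: 4.82 V

Open-circuit: V = 27.8 × 1.50/(5.65 + 1.50) = 5.83 V.
With the load, R2 becomes R2‖R_L = 1.185 kΩ, so V = 27.8 × 1.185/6.835 = 4.82 V.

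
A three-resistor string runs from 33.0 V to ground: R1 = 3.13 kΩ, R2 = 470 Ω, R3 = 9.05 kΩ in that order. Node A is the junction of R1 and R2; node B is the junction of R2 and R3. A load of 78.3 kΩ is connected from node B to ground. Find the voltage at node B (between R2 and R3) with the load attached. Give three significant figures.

At node B, R3 is in parallel with the load: R3‖R_L = 8112 Ω.
Below node A the resistance is R2 + (R3‖R_L) = 8582 Ω, so V_A = 33.0 × 8582/11710 = 24.18 V.
Then V_B = V_A × (R3‖R_L)/(R2 + R3‖R_L) = 24.18 × 8112/8582 = 22.9 V.

V ≈ 22.9 V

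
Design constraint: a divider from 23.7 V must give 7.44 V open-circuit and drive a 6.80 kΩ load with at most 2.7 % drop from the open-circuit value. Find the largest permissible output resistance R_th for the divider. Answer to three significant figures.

Loading drop = R_th/(R_th + R_L) ≤ 0.0270, so R_th ≤ R_L · ε/(1−ε) = 6.80 kΩ × 0.0270/0.9730 = 189 Ω.
(Any R1, R2 with R2/(R1+R2) = 0.314 and R1‖R2 ≤ 189 Ω will meet the spec.)

R_th ≤ 189 Ω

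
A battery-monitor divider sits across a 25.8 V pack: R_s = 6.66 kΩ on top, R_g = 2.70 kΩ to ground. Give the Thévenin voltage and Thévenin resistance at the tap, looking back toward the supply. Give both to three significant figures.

V_th is the open-circuit tap voltage: 25.8 × 2.70/(6.66 + 2.70) = 7.44 V.
With the supply zeroed, R_s and R_g appear in parallel from the tap: R_th = R_s‖R_g = (6.66 × 2.70)/9.360 = 1.92 kΩ.

V_th = 7.44 V, R_th = 1.92 kΩ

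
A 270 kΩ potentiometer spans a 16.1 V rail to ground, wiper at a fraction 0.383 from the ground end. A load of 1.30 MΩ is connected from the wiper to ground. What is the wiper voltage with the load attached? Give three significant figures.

V ≈ 5.88 V

The wiper splits the pot into (1−α)R = 166.6 kΩ above and αR = 103.4 kΩ below.
Lower section ‖ load = 95.79 kΩ.
V_wiper = 16.1 × 95.79/(166.6 + 95.79) = 5.88 V.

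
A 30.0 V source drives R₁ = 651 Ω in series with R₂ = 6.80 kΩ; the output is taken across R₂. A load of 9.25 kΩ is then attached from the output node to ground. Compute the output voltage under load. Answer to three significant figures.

The load sits in parallel with R₂: R₂‖R_L = (6800 × 9250) / (6800 + 9250) = 3919 Ω.
V_out = 30.0 × 3919 / (651 + 3919) = 30.0 × 3919/4570 = 25.7 V.

V_out ≈ 25.7 V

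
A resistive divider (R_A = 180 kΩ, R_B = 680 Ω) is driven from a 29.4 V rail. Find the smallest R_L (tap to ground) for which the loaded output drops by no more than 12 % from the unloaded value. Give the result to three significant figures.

R_L(min) ≈ 4.97 kΩ

Output resistance R_th = R_A‖R_B = (180000 × 680)/180700 = 677.4 Ω.
The fractional drop is R_th/(R_th + R_L); requiring this ≤ 0.120 gives R_L ≥ R_th(1/0.120 − 1) = 677.4 × 7.333 = 4.97 kΩ.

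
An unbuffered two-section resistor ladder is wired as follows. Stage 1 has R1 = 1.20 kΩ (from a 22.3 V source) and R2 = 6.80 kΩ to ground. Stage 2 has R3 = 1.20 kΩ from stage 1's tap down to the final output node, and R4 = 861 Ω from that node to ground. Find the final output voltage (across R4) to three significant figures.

V_out ≈ 5.30 V

Stage 2 presents R3+R4 = 2061 Ω as a load on stage 1's tap.
Stage 1's lower leg becomes R2‖(R3+R4) = 1582 Ω, so V_mid = 22.3 × 1582/2782 = 12.68 V.
Stage 2 is itself unloaded: V_out = V_mid × R4/(R3+R4) = 12.68 × 861/2061 = 5.30 V.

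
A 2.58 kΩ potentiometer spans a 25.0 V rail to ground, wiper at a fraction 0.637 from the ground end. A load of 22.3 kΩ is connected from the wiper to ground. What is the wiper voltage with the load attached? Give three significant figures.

The wiper splits the pot into (1−α)R = 936.5 Ω above and αR = 1643 Ω below.
Lower section ‖ load = 1531 Ω.
V_wiper = 25.0 × 1531/(936.5 + 1531) = 15.5 V.

V ≈ 15.5 V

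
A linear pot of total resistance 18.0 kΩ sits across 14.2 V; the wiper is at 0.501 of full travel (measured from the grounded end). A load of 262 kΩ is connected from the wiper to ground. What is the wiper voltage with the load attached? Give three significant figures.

The wiper splits the pot into (1−α)R = 8.982 kΩ above and αR = 9.018 kΩ below.
Lower section ‖ load = 8.718 kΩ.
V_wiper = 14.2 × 8.718/(8.982 + 8.718) = 6.99 V.

V ≈ 6.99 V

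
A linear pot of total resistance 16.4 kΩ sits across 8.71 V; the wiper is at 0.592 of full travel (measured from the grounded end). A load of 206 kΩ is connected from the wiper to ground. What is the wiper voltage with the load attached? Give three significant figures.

The wiper splits the pot into (1−α)R = 6.691 kΩ above and αR = 9.709 kΩ below.
Lower section ‖ load = 9.272 kΩ.
V_wiper = 8.71 × 9.272/(6.691 + 9.272) = 5.06 V.

V ≈ 5.06 V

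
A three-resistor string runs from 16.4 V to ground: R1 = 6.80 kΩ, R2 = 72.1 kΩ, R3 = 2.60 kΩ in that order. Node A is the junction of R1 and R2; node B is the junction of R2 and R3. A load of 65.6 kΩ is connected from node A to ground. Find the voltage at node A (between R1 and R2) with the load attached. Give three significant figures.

V ≈ 13.7 V

Below node A the series string R2+R3 = 74.70 kΩ sits in parallel with the 65.6 kΩ load: 34.93 kΩ.
V_A = 16.4 × 34.93/(6.80 + 34.93) = 13.7 V.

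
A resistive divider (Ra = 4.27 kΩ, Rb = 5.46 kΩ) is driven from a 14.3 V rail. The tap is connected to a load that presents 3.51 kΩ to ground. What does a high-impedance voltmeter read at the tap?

The load sits in parallel with Rb: Rb‖R_L = (5.46 × 3.51) / (5.46 + 3.51) = 2.137 kΩ.
V_out = 14.3 × 2.137 / (4.27 + 2.137) = 14.3 × 2.137/6.407 = 4.77 V.

V_out ≈ 4.77 V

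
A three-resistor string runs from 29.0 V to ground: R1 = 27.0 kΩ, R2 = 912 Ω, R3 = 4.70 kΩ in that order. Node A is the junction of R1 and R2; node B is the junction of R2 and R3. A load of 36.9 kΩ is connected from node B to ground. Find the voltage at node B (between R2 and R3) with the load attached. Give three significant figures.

At node B, R3 is in parallel with the load: R3‖R_L = 4169 Ω.
Below node A the resistance is R2 + (R3‖R_L) = 5081 Ω, so V_A = 29.0 × 5081/32080 = 4.593 V.
Then V_B = V_A × (R3‖R_L)/(R2 + R3‖R_L) = 4.593 × 4169/5081 = 3.77 V.

V ≈ 3.77 V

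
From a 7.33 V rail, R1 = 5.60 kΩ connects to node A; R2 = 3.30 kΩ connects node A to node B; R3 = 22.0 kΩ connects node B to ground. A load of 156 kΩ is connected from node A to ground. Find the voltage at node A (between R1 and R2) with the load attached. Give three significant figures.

Below node A the series string R2+R3 = 25.30 kΩ sits in parallel with the 156 kΩ load: 21.77 kΩ.
V_A = 7.33 × 21.77/(5.60 + 21.77) = 5.83 V.

V ≈ 5.83 V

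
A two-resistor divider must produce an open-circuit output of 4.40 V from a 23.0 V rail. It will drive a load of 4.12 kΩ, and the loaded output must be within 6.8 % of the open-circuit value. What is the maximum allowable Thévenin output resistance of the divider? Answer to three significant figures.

Loading drop = R_th/(R_th + R_L) ≤ 0.0680, so R_th ≤ R_L · ε/(1−ε) = 4.12 kΩ × 0.0680/0.9320 = 301 Ω.

R_th ≤ 301 Ω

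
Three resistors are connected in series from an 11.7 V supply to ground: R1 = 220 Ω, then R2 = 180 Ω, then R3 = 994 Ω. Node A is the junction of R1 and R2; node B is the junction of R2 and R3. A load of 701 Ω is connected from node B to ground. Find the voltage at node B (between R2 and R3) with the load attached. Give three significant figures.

At node B, R3 is in parallel with the load: R3‖R_L = 411.1 Ω.
Below node A the resistance is R2 + (R3‖R_L) = 591.1 Ω, so V_A = 11.7 × 591.1/811.1 = 8.526 V.
Then V_B = V_A × (R3‖R_L)/(R2 + R3‖R_L) = 8.526 × 411.1/591.1 = 5.93 V.

V ≈ 5.93 V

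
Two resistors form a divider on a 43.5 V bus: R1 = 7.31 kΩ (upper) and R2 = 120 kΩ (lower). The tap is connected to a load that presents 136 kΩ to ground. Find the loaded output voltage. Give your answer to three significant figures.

V_out ≈ 39.0 V

The load sits in parallel with R2: R2‖R_L = (120 × 136) / (120 + 136) = 63.75 kΩ.
V_out = 43.5 × 63.75 / (7.31 + 63.75) = 43.5 × 63.75/71.06 = 39.0 V.
(Unloaded it would have been 41.0 V.)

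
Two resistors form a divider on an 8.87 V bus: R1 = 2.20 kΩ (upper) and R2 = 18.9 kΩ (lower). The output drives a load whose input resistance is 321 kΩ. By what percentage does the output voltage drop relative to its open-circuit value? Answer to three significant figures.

The divider's output (Thévenin) resistance is R1‖R2 = 1.971 kΩ.
Fractional drop under load = R_th/(R_th + R_L) = 1.971 / (1.971 + 321) = 0.006102.
So the output falls by 0.610 %.

0.610 %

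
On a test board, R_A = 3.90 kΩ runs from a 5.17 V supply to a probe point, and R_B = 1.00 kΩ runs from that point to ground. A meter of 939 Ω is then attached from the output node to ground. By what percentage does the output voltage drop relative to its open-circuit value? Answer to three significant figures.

45.9 %

The divider's output (Thévenin) resistance is R_A‖R_B = 795.9 Ω.
Fractional drop under load = R_th/(R_th + R_L) = 795.9 / (795.9 + 939) = 0.4588.
So the output falls by 45.9 %.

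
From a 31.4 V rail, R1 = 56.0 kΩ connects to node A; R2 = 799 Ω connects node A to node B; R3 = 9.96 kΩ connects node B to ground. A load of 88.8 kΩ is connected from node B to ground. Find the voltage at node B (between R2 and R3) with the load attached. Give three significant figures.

V ≈ 4.28 V

At node B, R3 is in parallel with the load: R3‖R_L = 8956 Ω.
Below node A the resistance is R2 + (R3‖R_L) = 9755 Ω, so V_A = 31.4 × 9755/65750 = 4.658 V.
Then V_B = V_A × (R3‖R_L)/(R2 + R3‖R_L) = 4.658 × 8956/9755 = 4.28 V.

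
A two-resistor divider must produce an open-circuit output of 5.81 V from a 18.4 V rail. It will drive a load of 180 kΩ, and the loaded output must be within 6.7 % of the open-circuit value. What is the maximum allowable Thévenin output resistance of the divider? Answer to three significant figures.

R_th ≤ 12.9 kΩ

Loading drop = R_th/(R_th + R_L) ≤ 0.0670, so R_th ≤ R_L · ε/(1−ε) = 180 kΩ × 0.0670/0.9330 = 12.9 kΩ.
(Any R1, R2 with R2/(R1+R2) = 0.316 and R1‖R2 ≤ 12.9 kΩ will meet the spec.)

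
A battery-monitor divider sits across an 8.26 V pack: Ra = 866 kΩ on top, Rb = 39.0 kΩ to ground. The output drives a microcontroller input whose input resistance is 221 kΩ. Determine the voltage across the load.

The load sits in parallel with Rb: Rb‖R_L = (39.0 × 221) / (39.0 + 221) = 33.15 kΩ.
V_out = 8.26 × 33.15 / (866 + 33.15) = 8.26 × 33.15/899.1 = 0.305 V.

V_out ≈ 0.305 V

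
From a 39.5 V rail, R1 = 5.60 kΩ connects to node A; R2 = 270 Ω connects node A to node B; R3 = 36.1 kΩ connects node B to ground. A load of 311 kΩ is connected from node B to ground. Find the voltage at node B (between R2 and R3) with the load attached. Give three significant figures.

V ≈ 33.4 V

At node B, R3 is in parallel with the load: R3‖R_L = 32350 Ω.
Below node A the resistance is R2 + (R3‖R_L) = 32620 Ω, so V_A = 39.5 × 32620/38220 = 33.71 V.
Then V_B = V_A × (R3‖R_L)/(R2 + R3‖R_L) = 33.71 × 32350/32620 = 33.4 V.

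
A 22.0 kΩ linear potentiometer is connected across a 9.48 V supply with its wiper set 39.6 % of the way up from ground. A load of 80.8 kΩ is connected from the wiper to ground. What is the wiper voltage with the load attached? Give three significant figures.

The wiper splits the pot into (1−α)R = 13.29 kΩ above and αR = 8.712 kΩ below.
Lower section ‖ load = 7.864 kΩ.
V_wiper = 9.48 × 7.864/(13.29 + 7.864) = 3.52 V.

V ≈ 3.52 V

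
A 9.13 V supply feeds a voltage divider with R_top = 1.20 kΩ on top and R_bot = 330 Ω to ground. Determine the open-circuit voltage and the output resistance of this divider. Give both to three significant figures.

V_th = 1.97 V, R_th = 259 Ω

V_th is the open-circuit tap voltage: 9.13 × 330/(1200 + 330) = 1.97 V.
With the supply zeroed, R_top and R_bot appear in parallel from the tap: R_th = R_top‖R_bot = (1200 × 330)/1530 = 259 Ω.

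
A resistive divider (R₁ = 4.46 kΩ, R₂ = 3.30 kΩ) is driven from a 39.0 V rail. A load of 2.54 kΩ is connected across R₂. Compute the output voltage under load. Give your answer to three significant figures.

The load sits in parallel with R₂: R₂‖R_L = (3.30 × 2.54) / (3.30 + 2.54) = 1.435 kΩ.
V_out = 39.0 × 1.435 / (4.46 + 1.435) = 39.0 × 1.435/5.895 = 9.50 V.

V_out ≈ 9.50 V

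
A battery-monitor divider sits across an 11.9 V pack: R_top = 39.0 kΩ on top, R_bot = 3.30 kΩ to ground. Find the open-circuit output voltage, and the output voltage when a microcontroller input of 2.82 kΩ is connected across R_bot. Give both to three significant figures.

Unloaded: 0.928 V; loaded: 0.447 V

Open-circuit: V = 11.9 × 3.30/(39.0 + 3.30) = 0.928 V.
With the load, R_bot becomes R_bot‖R_L = 1.521 kΩ, so V = 11.9 × 1.521/40.52 = 0.447 V.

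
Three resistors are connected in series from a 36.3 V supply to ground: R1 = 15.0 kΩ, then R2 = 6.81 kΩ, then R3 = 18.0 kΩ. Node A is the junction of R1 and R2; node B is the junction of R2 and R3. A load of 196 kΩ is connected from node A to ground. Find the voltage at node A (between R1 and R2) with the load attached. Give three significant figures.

Below node A the series string R2+R3 = 24.81 kΩ sits in parallel with the 196 kΩ load: 22.02 kΩ.
V_A = 36.3 × 22.02/(15.0 + 22.02) = 21.6 V.

V ≈ 21.6 V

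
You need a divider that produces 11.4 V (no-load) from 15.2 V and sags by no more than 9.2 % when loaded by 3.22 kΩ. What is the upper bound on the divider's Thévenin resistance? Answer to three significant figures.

R_th ≤ 326 Ω

Loading drop = R_th/(R_th + R_L) ≤ 0.0920, so R_th ≤ R_L · ε/(1−ε) = 3.22 kΩ × 0.0920/0.9080 = 326 Ω.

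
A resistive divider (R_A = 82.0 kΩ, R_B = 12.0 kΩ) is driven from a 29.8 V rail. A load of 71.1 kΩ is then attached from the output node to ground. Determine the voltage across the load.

V_out ≈ 3.32 V

The load sits in parallel with R_B: R_B‖R_L = (12.0 × 71.1) / (12.0 + 71.1) = 10.27 kΩ.
V_out = 29.8 × 10.27 / (82.0 + 10.27) = 29.8 × 10.27/92.27 = 3.32 V.
(Unloaded it would have been 3.80 V.)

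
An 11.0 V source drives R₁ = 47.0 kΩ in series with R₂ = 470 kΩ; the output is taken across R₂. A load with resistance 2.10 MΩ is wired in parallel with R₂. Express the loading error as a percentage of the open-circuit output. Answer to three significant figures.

The divider's output (Thévenin) resistance is R₁‖R₂ = 42.73 kΩ.
Fractional drop under load = R_th/(R_th + R_L) = 42.73 / (42.73 + 2100) = 0.01994.
So the output falls by 1.99 %.

1.99 %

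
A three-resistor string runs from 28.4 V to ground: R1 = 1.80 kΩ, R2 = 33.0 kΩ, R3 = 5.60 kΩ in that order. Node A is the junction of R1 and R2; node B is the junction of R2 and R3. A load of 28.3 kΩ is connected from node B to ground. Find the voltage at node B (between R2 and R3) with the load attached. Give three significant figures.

V ≈ 3.36 V

At node B, R3 is in parallel with the load: R3‖R_L = 4.675 kΩ.
Below node A the resistance is R2 + (R3‖R_L) = 37.67 kΩ, so V_A = 28.4 × 37.67/39.47 = 27.11 V.
Then V_B = V_A × (R3‖R_L)/(R2 + R3‖R_L) = 27.11 × 4.675/37.67 = 3.36 V.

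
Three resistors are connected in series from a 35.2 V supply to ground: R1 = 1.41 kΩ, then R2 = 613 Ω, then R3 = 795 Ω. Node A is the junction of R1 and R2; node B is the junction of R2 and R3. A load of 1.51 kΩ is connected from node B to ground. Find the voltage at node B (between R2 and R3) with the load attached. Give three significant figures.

At node B, R3 is in parallel with the load: R3‖R_L = 520.8 Ω.
Below node A the resistance is R2 + (R3‖R_L) = 1134 Ω, so V_A = 35.2 × 1134/2544 = 15.69 V.
Then V_B = V_A × (R3‖R_L)/(R2 + R3‖R_L) = 15.69 × 520.8/1134 = 7.21 V.

V ≈ 7.21 V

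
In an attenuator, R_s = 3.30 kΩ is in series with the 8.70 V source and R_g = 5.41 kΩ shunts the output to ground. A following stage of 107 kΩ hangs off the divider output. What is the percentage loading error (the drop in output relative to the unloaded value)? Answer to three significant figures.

1.88 %

The divider's output (Thévenin) resistance is R_s‖R_g = 2.050 kΩ.
Fractional drop under load = R_th/(R_th + R_L) = 2.050 / (2.050 + 107) = 0.01880.
So the output falls by 1.88 %.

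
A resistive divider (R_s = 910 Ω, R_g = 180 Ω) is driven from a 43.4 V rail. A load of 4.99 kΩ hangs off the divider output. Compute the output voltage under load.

V_out ≈ 6.96 V

The load sits in parallel with R_g: R_g‖R_L = (180 × 4990) / (180 + 4990) = 173.7 Ω.
V_out = 43.4 × 173.7 / (910 + 173.7) = 43.4 × 173.7/1084 = 6.96 V.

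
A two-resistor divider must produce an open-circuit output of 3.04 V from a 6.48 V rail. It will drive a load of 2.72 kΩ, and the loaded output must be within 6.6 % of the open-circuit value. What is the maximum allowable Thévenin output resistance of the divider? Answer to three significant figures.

Loading drop = R_th/(R_th + R_L) ≤ 0.0660, so R_th ≤ R_L · ε/(1−ε) = 2.72 kΩ × 0.0660/0.9340 = 192 Ω.
(Any R1, R2 with R2/(R1+R2) = 0.469 and R1‖R2 ≤ 192 Ω will meet the spec.)

R_th ≤ 192 Ω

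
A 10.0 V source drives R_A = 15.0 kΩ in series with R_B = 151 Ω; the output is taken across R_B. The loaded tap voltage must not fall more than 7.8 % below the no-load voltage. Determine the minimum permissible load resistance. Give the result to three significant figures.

Output resistance R_th = R_A‖R_B = (15000 × 151)/15150 = 149.5 Ω.
The fractional drop is R_th/(R_th + R_L); requiring this ≤ 0.0780 gives R_L ≥ R_th(1/0.0780 − 1) = 149.5 × 11.82 = 1.77 kΩ.

R_L(min) ≈ 1.77 kΩ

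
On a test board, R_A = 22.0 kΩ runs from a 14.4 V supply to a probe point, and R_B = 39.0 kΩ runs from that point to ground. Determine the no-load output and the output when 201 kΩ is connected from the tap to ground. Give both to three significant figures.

Unloaded: 9.21 V; loaded: 8.60 V

Open-circuit: V = 14.4 × 39.0/(22.0 + 39.0) = 9.21 V.
With the load, R_B becomes R_B‖R_L = 32.66 kΩ, so V = 14.4 × 32.66/54.66 = 8.60 V.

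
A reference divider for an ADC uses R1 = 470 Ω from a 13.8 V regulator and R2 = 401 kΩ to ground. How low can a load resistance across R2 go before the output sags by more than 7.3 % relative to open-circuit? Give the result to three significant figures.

Output resistance R_th = R1‖R2 = (470 × 401000)/401500 = 469.4 Ω.
The fractional drop is R_th/(R_th + R_L); requiring this ≤ 0.0730 gives R_L ≥ R_th(1/0.0730 − 1) = 469.4 × 12.70 = 5.96 kΩ.

R_L(min) ≈ 5.96 kΩ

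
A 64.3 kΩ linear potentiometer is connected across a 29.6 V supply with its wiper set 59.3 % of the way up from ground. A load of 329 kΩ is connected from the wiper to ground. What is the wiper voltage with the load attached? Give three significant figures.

The wiper splits the pot into (1−α)R = 26.17 kΩ above and αR = 38.13 kΩ below.
Lower section ‖ load = 34.17 kΩ.
V_wiper = 29.6 × 34.17/(26.17 + 34.17) = 16.8 V.

V ≈ 16.8 V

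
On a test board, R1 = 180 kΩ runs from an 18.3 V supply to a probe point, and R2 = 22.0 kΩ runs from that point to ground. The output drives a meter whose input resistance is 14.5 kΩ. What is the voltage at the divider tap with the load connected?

The load sits in parallel with R2: R2‖R_L = (22.0 × 14.5) / (22.0 + 14.5) = 8.740 kΩ.
V_out = 18.3 × 8.740 / (180 + 8.740) = 18.3 × 8.740/188.7 = 0.847 V.

V_out ≈ 0.847 V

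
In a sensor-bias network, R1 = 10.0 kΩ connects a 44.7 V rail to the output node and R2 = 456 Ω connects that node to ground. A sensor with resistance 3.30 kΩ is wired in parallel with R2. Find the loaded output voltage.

V_out ≈ 1.72 V

The load sits in parallel with R2: R2‖R_L = (456 × 3300) / (456 + 3300) = 400.6 Ω.
V_out = 44.7 × 400.6 / (10000 + 400.6) = 44.7 × 400.6/10400 = 1.72 V.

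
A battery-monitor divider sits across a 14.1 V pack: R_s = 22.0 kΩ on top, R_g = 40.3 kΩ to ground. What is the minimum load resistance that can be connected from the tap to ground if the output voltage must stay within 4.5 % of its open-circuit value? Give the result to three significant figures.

Output resistance R_th = R_s‖R_g = (22.0 × 40.3)/62.30 = 14.23 kΩ.
The fractional drop is R_th/(R_th + R_L); requiring this ≤ 0.0450 gives R_L ≥ R_th(1/0.0450 − 1) = 14.23 × 21.22 = 302 kΩ.

R_L(min) ≈ 302 kΩ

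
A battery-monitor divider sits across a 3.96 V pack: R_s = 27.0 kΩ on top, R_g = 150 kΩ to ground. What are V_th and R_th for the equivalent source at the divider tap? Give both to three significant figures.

V_th is the open-circuit tap voltage: 3.96 × 150/(27.0 + 150) = 3.36 V.
With the supply zeroed, R_s and R_g appear in parallel from the tap: R_th = R_s‖R_g = (27.0 × 150)/177.0 = 22.9 kΩ.

V_th = 3.36 V, R_th = 22.9 kΩ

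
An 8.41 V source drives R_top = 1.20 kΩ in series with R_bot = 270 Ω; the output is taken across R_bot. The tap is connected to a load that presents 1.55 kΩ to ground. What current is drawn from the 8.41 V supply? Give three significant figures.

R_bot‖R_L = 229.9 Ω, so the source sees R_top + R_bot‖R_L = 1430 Ω.
I = 8.41 V / 1430 Ω = 5.88 mA.

I ≈ 5.88 mA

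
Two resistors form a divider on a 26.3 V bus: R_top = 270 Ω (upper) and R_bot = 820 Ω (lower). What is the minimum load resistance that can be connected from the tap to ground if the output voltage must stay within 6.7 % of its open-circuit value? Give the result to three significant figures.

R_L(min) ≈ 2.83 kΩ

Output resistance R_th = R_top‖R_bot = (270 × 820)/1090 = 203.1 Ω.
The fractional drop is R_th/(R_th + R_L); requiring this ≤ 0.0670 gives R_L ≥ R_th(1/0.0670 − 1) = 203.1 × 13.93 = 2.83 kΩ.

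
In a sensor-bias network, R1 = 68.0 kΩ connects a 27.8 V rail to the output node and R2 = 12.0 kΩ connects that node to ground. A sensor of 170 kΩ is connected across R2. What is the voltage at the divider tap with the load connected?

V_out ≈ 3.93 V

The load sits in parallel with R2: R2‖R_L = (12.0 × 170) / (12.0 + 170) = 11.21 kΩ.
V_out = 27.8 × 11.21 / (68.0 + 11.21) = 27.8 × 11.21/79.21 = 3.93 V.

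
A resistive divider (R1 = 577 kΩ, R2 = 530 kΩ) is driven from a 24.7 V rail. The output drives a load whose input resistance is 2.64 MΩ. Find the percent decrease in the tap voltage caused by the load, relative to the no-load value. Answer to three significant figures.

Unloaded V = 24.7 × 530/1107 = 11.826 V.
Loaded: R2‖R_L = 441.4 kΩ, giving V = 24.7 × 441.4/1018 = 10.705 V.
Drop = (11.826 − 10.705) / 11.826 = 9.47 %.

9.47 %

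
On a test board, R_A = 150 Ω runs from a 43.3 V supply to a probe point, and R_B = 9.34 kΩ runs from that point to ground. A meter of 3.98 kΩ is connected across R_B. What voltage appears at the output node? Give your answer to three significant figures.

The load sits in parallel with R_B: R_B‖R_L = (9340 × 3980) / (9340 + 3980) = 2791 Ω.
V_out = 43.3 × 2791 / (150 + 2791) = 43.3 × 2791/2941 = 41.1 V.

V_out ≈ 41.1 V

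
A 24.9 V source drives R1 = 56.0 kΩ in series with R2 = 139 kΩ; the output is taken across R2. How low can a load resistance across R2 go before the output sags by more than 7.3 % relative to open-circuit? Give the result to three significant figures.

R_L(min) ≈ 507 kΩ

Output resistance R_th = R1‖R2 = (56.0 × 139)/195.0 = 39.92 kΩ.
The fractional drop is R_th/(R_th + R_L); requiring this ≤ 0.0730 gives R_L ≥ R_th(1/0.0730 − 1) = 39.92 × 12.70 = 507 kΩ.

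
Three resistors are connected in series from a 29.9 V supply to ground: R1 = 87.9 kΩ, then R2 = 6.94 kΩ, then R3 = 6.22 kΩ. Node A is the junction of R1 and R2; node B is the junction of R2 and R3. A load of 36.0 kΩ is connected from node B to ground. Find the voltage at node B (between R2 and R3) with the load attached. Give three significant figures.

At node B, R3 is in parallel with the load: R3‖R_L = 5.304 kΩ.
Below node A the resistance is R2 + (R3‖R_L) = 12.24 kΩ, so V_A = 29.9 × 12.24/100.1 = 3.656 V.
Then V_B = V_A × (R3‖R_L)/(R2 + R3‖R_L) = 3.656 × 5.304/12.24 = 1.58 V.

V ≈ 1.58 V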